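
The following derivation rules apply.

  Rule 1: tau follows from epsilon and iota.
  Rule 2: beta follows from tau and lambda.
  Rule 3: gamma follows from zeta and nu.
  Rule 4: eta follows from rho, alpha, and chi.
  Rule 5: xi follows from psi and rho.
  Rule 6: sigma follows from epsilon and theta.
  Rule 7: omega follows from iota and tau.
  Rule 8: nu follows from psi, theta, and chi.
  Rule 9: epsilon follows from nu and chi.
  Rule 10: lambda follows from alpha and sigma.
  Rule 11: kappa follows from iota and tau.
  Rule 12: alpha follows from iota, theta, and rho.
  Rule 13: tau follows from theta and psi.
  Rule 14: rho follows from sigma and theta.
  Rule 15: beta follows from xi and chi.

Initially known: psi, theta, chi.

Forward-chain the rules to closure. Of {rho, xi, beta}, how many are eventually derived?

psi, theta, and chi hold, so nu follows (Rule 8).
nu and chi hold, so epsilon follows (Rule 9).
From epsilon and theta, Rule 6 gives sigma.
From sigma and theta, Rule 14 gives rho.
From psi and rho, Rule 5 gives xi.
xi and chi hold, so beta follows (Rule 15).
rho: reached.
xi: reached.
beta: reached.
All 3 are reached.

3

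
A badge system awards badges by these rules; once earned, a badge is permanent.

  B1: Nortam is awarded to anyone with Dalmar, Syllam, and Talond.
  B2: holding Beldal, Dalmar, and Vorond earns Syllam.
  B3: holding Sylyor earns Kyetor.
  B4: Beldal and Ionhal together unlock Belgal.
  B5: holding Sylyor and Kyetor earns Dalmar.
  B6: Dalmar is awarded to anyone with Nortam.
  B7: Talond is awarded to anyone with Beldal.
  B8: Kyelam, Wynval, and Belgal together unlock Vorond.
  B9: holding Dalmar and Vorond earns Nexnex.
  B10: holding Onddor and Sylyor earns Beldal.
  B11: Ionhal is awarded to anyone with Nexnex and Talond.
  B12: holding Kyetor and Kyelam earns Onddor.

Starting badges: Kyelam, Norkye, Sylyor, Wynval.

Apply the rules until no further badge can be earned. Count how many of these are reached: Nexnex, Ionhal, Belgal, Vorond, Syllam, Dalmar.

With Sylyor, Kyetor is earned (B3).
With Sylyor and Kyetor, Dalmar is earned (B5).
Nexnex would need Dalmar and Vorond (B9), but Vorond is never earned.
Ionhal would need Nexnex and Talond (B11), but Nexnex is never earned.
Belgal would need Beldal and Ionhal (B4), but Ionhal is never earned.
Vorond would need Kyelam, Wynval, and Belgal (B8), but Belgal is never earned.
Syllam would need Beldal, Dalmar, and Vorond (B2), but Vorond is never earned.
Dalmar: reached.
Reached: Dalmar — 1 of the 6.

1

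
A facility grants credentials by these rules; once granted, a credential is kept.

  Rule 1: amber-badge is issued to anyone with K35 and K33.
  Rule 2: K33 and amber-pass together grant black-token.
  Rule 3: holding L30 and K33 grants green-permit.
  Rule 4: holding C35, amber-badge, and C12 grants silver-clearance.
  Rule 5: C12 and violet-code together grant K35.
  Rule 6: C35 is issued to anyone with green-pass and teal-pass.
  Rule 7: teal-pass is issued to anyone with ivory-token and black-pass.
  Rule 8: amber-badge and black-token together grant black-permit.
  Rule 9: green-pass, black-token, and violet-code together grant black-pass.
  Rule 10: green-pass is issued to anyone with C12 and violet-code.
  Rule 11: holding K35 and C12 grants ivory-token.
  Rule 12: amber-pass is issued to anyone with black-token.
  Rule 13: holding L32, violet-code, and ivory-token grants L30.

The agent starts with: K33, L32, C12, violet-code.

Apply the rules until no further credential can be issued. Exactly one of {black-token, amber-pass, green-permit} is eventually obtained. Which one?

Holding C12 and violet-code grants K35 (Rule 5).
Holding K35 and C12 grants ivory-token (Rule 11).
Holding L32, violet-code, and ivory-token grants L30 (Rule 13).
Holding L30 and K33 grants green-permit (Rule 3).
amber-pass would need black-token (Rule 12), but black-token is never granted. black-token would need K33 and amber-pass (Rule 2), but amber-pass is never granted.

green-permit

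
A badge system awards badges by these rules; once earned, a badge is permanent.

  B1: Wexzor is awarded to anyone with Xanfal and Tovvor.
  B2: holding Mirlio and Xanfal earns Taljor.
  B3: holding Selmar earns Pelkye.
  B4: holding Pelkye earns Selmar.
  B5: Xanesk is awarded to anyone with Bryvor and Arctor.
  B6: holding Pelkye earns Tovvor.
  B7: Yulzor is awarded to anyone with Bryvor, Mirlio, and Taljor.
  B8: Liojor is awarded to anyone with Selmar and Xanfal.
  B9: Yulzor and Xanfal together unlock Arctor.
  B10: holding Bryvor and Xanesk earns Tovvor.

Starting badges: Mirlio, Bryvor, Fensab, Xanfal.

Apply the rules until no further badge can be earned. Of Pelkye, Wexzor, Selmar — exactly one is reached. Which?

With Mirlio and Xanfal, Taljor is earned (B2).
With Bryvor, Mirlio, and Taljor, Yulzor is earned (B7).
With Yulzor and Xanfal, Arctor is earned (B9).
With Bryvor and Arctor, Xanesk is earned (B5).
With Bryvor and Xanesk, Tovvor is earned (B10).
With Xanfal and Tovvor, Wexzor is earned (B1).
Pelkye would need Selmar (B3), but Selmar is never earned. Selmar would need Pelkye (B4), but Pelkye is never earned.

Wexzor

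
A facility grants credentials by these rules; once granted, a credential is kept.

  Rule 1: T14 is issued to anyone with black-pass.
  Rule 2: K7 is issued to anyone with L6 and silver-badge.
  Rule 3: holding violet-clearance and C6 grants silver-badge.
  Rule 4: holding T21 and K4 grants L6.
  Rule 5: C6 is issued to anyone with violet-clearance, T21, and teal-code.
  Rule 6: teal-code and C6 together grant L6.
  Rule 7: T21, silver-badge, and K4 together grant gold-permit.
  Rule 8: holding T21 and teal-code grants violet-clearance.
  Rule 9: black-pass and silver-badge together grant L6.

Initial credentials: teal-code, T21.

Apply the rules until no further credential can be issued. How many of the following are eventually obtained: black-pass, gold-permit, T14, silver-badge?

1

Holding T21 and teal-code grants violet-clearance (Rule 8).
Holding violet-clearance, T21, and teal-code grants C6 (Rule 5).
Holding violet-clearance and C6 grants silver-badge (Rule 3).
No rule produces black-pass, and it is not given.
gold-permit would need T21, silver-badge, and K4 (Rule 7), but K4 is never granted.
T14 would need black-pass (Rule 1), but black-pass is never granted.
silver-badge: reached.
Reached: silver-badge — 1 of the 4.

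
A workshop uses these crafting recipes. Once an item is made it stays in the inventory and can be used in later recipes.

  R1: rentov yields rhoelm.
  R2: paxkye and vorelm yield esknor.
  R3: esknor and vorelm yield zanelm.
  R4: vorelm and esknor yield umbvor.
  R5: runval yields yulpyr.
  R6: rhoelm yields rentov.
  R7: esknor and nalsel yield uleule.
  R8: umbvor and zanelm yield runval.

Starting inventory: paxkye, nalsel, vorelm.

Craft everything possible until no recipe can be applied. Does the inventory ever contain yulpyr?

Yes

Using R2, paxkye and vorelm make esknor.
Using R3, esknor and vorelm make zanelm.
vorelm and esknor → umbvor (R4).
Using R8, umbvor and zanelm make runval.
Using R5, runval makes yulpyr.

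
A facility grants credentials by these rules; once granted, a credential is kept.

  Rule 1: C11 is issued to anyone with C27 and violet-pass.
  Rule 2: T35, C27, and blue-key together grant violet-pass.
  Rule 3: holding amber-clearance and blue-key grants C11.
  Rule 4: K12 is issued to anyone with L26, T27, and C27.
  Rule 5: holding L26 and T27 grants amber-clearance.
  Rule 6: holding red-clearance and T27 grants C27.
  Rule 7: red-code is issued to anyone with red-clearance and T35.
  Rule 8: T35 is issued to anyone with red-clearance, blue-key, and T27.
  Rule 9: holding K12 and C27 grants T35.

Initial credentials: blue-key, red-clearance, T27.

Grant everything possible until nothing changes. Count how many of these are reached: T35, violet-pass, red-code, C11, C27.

5

Holding red-clearance and T27 grants C27 (Rule 6).
Holding red-clearance, blue-key, and T27 grants T35 (Rule 8).
Holding T35, C27, and blue-key grants violet-pass (Rule 2).
Holding red-clearance and T35 grants red-code (Rule 7).
Holding C27 and violet-pass grants C11 (Rule 1).
T35: reached.
violet-pass: reached.
red-code: reached.
C11: reached.
C27: reached.
All 5 are reached.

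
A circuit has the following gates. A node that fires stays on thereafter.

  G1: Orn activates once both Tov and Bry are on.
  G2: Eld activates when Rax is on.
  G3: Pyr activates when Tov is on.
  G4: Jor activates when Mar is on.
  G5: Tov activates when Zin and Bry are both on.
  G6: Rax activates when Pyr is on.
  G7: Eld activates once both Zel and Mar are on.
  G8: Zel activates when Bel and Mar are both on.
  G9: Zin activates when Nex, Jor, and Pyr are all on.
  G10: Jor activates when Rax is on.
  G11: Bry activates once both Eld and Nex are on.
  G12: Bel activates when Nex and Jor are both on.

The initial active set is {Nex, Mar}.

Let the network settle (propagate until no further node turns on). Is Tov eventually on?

Tov would need Zin and Bry (G5), but Zin never turns on.

No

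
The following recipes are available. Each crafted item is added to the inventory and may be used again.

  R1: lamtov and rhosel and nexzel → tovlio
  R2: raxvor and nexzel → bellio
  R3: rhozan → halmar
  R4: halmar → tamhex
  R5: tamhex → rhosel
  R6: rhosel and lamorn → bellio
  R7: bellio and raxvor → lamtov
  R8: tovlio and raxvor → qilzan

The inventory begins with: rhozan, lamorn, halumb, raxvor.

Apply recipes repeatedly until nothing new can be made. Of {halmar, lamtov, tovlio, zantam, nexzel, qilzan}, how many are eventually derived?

2

Using R3, rhozan makes halmar.
Using R4, halmar makes tamhex.
tamhex → rhosel (R5).
rhosel and lamorn → bellio (R6).
Using R7, bellio and raxvor make lamtov.
halmar: reached.
lamtov: reached.
tovlio would need lamtov, rhosel, and nexzel (R1), but nexzel is never obtained.
No rule produces zantam, and it is not given.
No rule produces nexzel, and it is not given.
qilzan would need tovlio and raxvor (R8), but tovlio is never obtained.
Reached: halmar and lamtov — 2 of the 6.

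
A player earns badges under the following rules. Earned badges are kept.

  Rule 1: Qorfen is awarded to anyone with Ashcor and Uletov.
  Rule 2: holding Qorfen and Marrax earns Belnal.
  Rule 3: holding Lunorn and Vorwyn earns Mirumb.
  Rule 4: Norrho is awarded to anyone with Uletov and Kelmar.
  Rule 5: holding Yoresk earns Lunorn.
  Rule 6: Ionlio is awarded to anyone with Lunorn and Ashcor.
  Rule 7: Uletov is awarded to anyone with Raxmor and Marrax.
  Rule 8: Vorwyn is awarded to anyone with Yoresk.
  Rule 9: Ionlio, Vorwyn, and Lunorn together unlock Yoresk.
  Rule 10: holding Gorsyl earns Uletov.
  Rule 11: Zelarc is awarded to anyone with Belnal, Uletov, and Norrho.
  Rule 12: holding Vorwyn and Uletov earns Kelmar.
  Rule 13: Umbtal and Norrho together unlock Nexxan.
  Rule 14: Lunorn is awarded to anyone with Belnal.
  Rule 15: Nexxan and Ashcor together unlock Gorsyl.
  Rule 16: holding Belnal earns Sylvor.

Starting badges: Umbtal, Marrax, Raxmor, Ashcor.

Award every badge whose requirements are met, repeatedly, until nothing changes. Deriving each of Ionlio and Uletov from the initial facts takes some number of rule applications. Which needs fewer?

Uletov: With Raxmor and Marrax, Uletov is earned (Rule 7). [1 rule application]
Ionlio: With Raxmor and Marrax, Uletov is earned (Rule 7). With Ashcor and Uletov, Qorfen is earned (Rule 1). With Qorfen and Marrax, Belnal is earned (Rule 2). With Belnal, Lunorn is earned (Rule 14). With Lunorn and Ashcor, Ionlio is earned (Rule 6). [5 rule applications]
Uletov needs fewer.

Uletov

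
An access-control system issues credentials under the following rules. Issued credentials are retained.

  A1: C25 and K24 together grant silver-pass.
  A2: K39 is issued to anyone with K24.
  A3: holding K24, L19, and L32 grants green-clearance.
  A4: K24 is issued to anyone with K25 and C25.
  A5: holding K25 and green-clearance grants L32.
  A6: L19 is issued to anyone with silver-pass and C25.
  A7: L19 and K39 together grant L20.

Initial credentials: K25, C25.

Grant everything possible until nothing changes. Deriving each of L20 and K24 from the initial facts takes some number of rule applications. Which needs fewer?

K24

K24: Holding K25 and C25 grants K24 (A4). [1 rule application]
L20: Holding K25 and C25 grants K24 (A4). Holding K24 grants K39 (A2). Holding C25 and K24 grants silver-pass (A1). Holding silver-pass and C25 grants L19 (A6). Holding L19 and K39 grants L20 (A7). [5 rule applications]
K24 needs fewer.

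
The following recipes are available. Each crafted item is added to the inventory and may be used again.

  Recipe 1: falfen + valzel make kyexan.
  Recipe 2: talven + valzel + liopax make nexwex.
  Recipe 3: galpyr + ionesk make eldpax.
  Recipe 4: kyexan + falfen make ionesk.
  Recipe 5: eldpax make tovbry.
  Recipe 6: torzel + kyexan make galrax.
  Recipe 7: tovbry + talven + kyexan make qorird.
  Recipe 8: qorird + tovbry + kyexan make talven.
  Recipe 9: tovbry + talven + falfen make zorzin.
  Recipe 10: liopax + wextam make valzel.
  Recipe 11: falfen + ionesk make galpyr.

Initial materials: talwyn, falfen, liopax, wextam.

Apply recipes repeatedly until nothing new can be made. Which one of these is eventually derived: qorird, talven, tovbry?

tovbry

Using Recipe 10, liopax and wextam make valzel.
falfen + valzel → kyexan (Recipe 1).
Using Recipe 4, kyexan and falfen make ionesk.
falfen + ionesk → galpyr (Recipe 11).
galpyr + ionesk → eldpax (Recipe 3).
Using Recipe 5, eldpax makes tovbry.
talven would need qorird, tovbry, and kyexan (Recipe 8), but qorird is never obtained. qorird would need tovbry, talven, and kyexan (Recipe 7), but talven is never obtained.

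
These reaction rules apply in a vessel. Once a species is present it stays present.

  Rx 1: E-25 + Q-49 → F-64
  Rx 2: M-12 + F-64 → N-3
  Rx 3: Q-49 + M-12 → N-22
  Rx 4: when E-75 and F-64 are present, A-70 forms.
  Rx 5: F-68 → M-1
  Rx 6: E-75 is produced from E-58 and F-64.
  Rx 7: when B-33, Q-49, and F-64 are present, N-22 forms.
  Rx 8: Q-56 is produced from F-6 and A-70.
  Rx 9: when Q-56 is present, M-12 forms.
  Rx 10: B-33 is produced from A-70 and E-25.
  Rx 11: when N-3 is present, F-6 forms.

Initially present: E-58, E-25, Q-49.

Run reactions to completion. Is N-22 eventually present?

E-25 and Q-49 present → F-64 forms (Rx 1).
E-58 and F-64 present → E-75 forms (Rx 6).
E-75 and F-64 present → A-70 forms (Rx 4).
A-70 and E-25 present → B-33 forms (Rx 10).
B-33, Q-49, and F-64 present → N-22 forms (Rx 7).

Yes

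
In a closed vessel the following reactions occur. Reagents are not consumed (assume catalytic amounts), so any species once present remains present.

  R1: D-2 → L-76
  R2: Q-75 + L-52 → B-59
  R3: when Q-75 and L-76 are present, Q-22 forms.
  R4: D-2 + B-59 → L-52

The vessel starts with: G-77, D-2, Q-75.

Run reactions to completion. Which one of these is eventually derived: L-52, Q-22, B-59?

D-2 present → L-76 forms (R1).
Q-75 and L-76 present → Q-22 forms (R3).
B-59 would need Q-75 and L-52 (R2), but L-52 never forms. L-52 would need D-2 and B-59 (R4), but B-59 never forms.

Q-22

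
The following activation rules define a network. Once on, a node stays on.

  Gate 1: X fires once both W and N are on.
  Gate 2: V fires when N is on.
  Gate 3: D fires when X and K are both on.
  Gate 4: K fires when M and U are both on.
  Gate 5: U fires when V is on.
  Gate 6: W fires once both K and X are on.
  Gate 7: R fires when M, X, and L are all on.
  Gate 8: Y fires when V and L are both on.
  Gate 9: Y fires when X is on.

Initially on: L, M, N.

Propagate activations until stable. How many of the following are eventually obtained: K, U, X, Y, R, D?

N is on, so V fires (Gate 2).
Gate 5: V on → U on.
V and L are on, so Y fires (Gate 8).
M and U are on, so K fires (Gate 4).
K: reached.
U: reached.
X would need W and N (Gate 1), but W never turns on.
Y: reached.
R would need M, X, and L (Gate 7), but X never turns on.
D would need X and K (Gate 3), but X never turns on.
Reached: K, U, and Y — 3 of the 6.

3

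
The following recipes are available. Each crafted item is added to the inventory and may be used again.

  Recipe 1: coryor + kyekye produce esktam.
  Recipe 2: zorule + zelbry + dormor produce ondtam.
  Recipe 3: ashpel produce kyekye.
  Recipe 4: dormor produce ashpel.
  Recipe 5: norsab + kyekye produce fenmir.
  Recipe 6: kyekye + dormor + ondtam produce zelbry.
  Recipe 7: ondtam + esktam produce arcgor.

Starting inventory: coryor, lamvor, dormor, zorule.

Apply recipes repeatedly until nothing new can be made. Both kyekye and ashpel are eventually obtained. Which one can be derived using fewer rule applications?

ashpel: dormor → ashpel (Recipe 4). [1 rule application]
kyekye: dormor → ashpel (Recipe 4). ashpel → kyekye (Recipe 3). [2 rule applications]
ashpel needs fewer.

ashpel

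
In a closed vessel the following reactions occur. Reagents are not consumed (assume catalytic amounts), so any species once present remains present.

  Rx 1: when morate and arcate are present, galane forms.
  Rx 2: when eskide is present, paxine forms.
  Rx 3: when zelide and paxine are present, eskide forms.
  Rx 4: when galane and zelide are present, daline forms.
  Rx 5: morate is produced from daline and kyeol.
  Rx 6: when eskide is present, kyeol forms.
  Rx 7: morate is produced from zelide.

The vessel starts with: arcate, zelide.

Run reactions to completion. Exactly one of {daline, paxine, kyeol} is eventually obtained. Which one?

daline

zelide present → morate forms (Rx 7).
morate and arcate present → galane forms (Rx 1).
galane and zelide present → daline forms (Rx 4).
kyeol would need eskide (Rx 6), but eskide never forms. paxine would need eskide (Rx 2), but eskide never forms.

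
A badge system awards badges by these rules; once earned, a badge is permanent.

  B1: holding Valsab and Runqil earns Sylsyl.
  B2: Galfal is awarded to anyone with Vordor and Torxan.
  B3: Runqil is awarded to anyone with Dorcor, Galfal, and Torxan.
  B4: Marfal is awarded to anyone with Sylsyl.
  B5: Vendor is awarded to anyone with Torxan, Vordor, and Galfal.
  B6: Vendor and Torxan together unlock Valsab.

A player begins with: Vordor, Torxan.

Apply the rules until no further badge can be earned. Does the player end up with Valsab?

With Vordor and Torxan, Galfal is earned (B2).
With Torxan, Vordor, and Galfal, Vendor is earned (B5).
With Vendor and Torxan, Valsab is earned (B6).

Yes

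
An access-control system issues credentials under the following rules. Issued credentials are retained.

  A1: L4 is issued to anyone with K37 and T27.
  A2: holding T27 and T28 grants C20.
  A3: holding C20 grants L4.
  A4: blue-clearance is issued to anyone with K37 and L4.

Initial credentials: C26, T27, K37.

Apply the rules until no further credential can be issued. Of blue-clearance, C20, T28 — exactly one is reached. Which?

Holding K37 and T27 grants L4 (A1).
Holding K37 and L4 grants blue-clearance (A4).
C20 would need T27 and T28 (A2), but T28 is never granted. No rule produces T28, and it is not given.

blue-clearance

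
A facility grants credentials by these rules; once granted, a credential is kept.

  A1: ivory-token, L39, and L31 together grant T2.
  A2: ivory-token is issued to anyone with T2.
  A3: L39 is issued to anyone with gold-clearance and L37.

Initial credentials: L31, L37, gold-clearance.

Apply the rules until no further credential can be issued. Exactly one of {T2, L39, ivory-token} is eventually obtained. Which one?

Holding gold-clearance and L37 grants L39 (A3).
T2 would need ivory-token, L39, and L31 (A1), but ivory-token is never granted. ivory-token would need T2 (A2), but T2 is never granted.

L39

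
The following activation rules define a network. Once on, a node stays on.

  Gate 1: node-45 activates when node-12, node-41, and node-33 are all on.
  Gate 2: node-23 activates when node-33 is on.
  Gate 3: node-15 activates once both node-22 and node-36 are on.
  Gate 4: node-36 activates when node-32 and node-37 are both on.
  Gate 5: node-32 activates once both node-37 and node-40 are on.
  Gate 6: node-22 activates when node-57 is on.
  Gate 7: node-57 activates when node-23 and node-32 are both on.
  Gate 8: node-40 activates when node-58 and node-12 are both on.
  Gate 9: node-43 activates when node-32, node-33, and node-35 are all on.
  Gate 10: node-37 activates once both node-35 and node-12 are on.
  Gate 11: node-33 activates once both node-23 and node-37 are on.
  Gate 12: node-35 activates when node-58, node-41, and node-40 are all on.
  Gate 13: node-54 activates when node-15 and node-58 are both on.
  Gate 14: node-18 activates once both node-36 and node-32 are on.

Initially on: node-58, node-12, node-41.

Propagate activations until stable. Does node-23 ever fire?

No

node-23 would need node-33 (Gate 2), but node-33 never turns on.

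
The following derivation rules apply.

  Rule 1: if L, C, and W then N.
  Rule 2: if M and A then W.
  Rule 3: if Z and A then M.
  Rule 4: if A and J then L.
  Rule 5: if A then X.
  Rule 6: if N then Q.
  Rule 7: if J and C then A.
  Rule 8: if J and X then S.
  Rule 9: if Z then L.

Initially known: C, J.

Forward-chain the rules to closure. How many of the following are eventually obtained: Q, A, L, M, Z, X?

3

J and C hold, so A follows (Rule 7).
A holds, so X follows (Rule 5).
A and J hold, so L follows (Rule 4).
Q would need N (Rule 6), but N is never established.
A: reached.
L: reached.
M would need Z and A (Rule 3), but Z is never established.
No rule produces Z, and it is not given.
X: reached.
Reached: A, L, and X — 3 of the 6.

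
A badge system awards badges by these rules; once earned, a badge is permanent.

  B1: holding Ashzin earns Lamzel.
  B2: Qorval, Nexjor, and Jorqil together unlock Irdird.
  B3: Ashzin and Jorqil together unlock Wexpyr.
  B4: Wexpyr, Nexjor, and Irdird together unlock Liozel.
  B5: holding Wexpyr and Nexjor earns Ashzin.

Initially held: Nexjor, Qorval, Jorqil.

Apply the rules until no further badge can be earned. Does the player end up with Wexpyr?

Wexpyr would need Ashzin and Jorqil (B3), but Ashzin is never earned.

No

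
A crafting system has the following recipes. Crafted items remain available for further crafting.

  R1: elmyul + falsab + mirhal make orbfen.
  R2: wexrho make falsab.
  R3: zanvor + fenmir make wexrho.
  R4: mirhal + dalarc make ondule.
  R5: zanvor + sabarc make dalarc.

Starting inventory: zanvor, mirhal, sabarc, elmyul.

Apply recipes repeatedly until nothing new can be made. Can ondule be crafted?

Yes

Using R5, zanvor and sabarc make dalarc.
mirhal + dalarc → ondule (R4).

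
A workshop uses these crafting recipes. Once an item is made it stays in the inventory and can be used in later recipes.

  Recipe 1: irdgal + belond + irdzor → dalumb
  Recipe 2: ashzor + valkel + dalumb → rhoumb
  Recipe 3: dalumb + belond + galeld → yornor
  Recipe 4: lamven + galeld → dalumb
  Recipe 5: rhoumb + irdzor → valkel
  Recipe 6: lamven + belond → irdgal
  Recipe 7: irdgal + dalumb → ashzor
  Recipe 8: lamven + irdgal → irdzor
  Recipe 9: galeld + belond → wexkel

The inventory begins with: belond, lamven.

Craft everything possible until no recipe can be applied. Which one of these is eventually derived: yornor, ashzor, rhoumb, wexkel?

Using Recipe 6, lamven and belond make irdgal.
Using Recipe 8, lamven and irdgal make irdzor.
Using Recipe 1, irdgal, belond, and irdzor make dalumb.
Using Recipe 7, irdgal and dalumb make ashzor.
wexkel would need galeld and belond (Recipe 9), but galeld is never obtained. yornor would need dalumb, belond, and galeld (Recipe 3), but galeld is never obtained. rhoumb would need ashzor, valkel, and dalumb (Recipe 2), but valkel is never obtained.

ashzor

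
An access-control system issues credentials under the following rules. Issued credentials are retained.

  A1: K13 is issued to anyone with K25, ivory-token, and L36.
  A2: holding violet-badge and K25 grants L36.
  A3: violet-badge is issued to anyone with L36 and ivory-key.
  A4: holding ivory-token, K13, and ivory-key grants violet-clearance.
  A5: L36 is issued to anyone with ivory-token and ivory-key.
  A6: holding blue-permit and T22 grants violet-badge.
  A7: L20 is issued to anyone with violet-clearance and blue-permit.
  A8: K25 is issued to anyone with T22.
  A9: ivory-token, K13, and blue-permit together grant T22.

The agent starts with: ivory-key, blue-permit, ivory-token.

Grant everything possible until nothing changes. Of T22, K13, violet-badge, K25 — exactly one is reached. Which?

violet-badge

Holding ivory-token and ivory-key grants L36 (A5).
Holding L36 and ivory-key grants violet-badge (A3).
K25 would need T22 (A8), but T22 is never granted. T22 would need ivory-token, K13, and blue-permit (A9), but K13 is never granted. K13 would need K25, ivory-token, and L36 (A1), but K25 is never granted.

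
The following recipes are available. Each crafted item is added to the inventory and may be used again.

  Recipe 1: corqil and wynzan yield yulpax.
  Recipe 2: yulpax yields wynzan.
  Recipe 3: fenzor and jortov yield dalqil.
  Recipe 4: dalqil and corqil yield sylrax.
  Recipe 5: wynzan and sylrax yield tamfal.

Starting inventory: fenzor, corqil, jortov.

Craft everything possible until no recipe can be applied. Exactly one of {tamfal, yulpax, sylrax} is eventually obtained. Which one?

sylrax

fenzor and jortov → dalqil (Recipe 3).
dalqil and corqil → sylrax (Recipe 4).
tamfal would need wynzan and sylrax (Recipe 5), but wynzan is never obtained. yulpax would need corqil and wynzan (Recipe 1), but wynzan is never obtained.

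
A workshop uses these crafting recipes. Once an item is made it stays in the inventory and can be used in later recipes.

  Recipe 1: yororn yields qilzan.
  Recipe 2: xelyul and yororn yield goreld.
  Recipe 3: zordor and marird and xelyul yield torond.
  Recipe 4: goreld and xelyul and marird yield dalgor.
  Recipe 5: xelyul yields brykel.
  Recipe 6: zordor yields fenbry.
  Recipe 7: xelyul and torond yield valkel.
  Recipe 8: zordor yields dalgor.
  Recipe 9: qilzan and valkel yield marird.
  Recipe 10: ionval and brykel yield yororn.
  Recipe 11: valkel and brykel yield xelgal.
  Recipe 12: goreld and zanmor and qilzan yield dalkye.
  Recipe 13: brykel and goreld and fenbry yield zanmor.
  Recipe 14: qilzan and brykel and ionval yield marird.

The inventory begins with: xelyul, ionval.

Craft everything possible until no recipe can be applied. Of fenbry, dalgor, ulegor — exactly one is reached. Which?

Using Recipe 5, xelyul makes brykel.
ionval and brykel → yororn (Recipe 10).
Using Recipe 2, xelyul and yororn make goreld.
yororn → qilzan (Recipe 1).
qilzan and brykel and ionval → marird (Recipe 14).
Using Recipe 4, goreld, xelyul, and marird make dalgor.
fenbry would need zordor (Recipe 6), but zordor is never obtained. No rule produces ulegor, and it is not given.

dalgor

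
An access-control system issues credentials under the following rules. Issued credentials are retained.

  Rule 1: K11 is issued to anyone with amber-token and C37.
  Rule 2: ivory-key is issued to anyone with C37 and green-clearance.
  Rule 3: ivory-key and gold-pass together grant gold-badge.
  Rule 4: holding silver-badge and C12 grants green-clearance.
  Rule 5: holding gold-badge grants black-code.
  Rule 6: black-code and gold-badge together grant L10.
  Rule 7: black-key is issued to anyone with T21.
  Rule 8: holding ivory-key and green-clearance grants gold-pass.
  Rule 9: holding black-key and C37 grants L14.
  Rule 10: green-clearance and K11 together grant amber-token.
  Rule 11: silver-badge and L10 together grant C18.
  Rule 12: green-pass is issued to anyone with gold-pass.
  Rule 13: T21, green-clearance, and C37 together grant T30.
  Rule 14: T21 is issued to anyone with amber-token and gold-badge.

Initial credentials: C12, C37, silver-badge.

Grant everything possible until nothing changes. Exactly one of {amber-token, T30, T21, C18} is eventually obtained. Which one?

Holding silver-badge and C12 grants green-clearance (Rule 4).
Holding C37 and green-clearance grants ivory-key (Rule 2).
Holding ivory-key and green-clearance grants gold-pass (Rule 8).
Holding ivory-key and gold-pass grants gold-badge (Rule 3).
Holding gold-badge grants black-code (Rule 5).
Holding black-code and gold-badge grants L10 (Rule 6).
Holding silver-badge and L10 grants C18 (Rule 11).
amber-token would need green-clearance and K11 (Rule 10), but K11 is never granted. T30 would need T21, green-clearance, and C37 (Rule 13), but T21 is never granted. T21 would need amber-token and gold-badge (Rule 14), but amber-token is never granted.

C18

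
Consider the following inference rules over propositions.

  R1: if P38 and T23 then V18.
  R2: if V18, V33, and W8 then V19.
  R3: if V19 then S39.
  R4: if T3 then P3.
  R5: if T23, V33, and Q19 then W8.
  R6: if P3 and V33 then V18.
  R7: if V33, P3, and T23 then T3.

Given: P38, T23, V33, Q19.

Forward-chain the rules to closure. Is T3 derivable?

No

T3 would need V33, P3, and T23 (R7), but P3 is never established.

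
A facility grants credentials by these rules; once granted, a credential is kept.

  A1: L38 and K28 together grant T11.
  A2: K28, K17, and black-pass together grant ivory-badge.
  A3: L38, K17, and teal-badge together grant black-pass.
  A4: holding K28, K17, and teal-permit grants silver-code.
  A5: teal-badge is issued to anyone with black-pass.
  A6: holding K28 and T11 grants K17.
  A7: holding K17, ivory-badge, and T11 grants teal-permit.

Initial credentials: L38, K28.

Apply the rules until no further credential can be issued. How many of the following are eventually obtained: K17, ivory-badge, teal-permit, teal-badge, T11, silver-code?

2

Holding L38 and K28 grants T11 (A1).
Holding K28 and T11 grants K17 (A6).
K17: reached.
ivory-badge would need K28, K17, and black-pass (A2), but black-pass is never granted.
teal-permit would need K17, ivory-badge, and T11 (A7), but ivory-badge is never granted.
teal-badge would need black-pass (A5), but black-pass is never granted.
T11: reached.
silver-code would need K28, K17, and teal-permit (A4), but teal-permit is never granted.
Reached: K17 and T11 — 2 of the 6.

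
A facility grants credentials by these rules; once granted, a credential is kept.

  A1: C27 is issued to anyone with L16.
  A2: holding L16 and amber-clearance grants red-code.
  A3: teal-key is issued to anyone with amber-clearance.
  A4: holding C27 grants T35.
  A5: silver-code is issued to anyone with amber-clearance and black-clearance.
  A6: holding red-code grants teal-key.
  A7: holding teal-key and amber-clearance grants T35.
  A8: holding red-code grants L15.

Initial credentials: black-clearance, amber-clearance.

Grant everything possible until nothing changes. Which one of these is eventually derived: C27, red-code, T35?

Holding amber-clearance grants teal-key (A3).
Holding teal-key and amber-clearance grants T35 (A7).
red-code would need L16 and amber-clearance (A2), but L16 is never granted. C27 would need L16 (A1), but L16 is never granted.

T35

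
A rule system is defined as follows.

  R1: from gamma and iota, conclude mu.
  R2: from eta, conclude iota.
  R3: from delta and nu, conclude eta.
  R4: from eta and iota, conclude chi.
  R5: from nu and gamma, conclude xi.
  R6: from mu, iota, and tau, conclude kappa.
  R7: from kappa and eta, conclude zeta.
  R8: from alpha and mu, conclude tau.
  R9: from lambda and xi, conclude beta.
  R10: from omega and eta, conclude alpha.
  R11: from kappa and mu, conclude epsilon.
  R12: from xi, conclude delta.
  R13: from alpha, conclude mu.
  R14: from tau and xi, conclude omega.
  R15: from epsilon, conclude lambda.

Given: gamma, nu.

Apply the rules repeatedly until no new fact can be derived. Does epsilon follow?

epsilon would need kappa and mu (R11), but kappa is never established.

No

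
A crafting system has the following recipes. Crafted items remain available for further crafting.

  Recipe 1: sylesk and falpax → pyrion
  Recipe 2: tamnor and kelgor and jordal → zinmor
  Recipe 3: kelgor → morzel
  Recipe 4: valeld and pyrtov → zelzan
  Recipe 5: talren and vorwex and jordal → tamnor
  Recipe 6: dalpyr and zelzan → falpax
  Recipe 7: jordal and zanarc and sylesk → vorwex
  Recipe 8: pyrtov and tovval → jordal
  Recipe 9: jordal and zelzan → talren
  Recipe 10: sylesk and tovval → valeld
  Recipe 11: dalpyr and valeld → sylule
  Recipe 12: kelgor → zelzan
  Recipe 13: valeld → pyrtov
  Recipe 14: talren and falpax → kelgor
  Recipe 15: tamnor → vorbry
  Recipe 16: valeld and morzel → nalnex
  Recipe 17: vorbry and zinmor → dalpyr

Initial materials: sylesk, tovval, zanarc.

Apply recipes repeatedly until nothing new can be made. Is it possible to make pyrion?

No

pyrion would need sylesk and falpax (Recipe 1), but falpax is never obtained.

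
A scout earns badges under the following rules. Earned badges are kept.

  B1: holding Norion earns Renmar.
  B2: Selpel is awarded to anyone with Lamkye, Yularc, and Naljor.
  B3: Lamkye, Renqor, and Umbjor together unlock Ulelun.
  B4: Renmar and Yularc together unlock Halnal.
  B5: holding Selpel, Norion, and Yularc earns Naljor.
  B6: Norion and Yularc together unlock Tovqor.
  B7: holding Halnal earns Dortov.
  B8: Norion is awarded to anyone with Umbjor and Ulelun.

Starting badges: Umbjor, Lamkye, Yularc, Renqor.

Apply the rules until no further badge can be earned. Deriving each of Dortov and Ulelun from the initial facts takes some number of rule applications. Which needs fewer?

Ulelun

Ulelun: With Lamkye, Renqor, and Umbjor, Ulelun is earned (B3). [1 rule application]
Dortov: With Lamkye, Renqor, and Umbjor, Ulelun is earned (B3). With Umbjor and Ulelun, Norion is earned (B8). With Norion, Renmar is earned (B1). With Renmar and Yularc, Halnal is earned (B4). With Halnal, Dortov is earned (B7). [5 rule applications]
Ulelun needs fewer.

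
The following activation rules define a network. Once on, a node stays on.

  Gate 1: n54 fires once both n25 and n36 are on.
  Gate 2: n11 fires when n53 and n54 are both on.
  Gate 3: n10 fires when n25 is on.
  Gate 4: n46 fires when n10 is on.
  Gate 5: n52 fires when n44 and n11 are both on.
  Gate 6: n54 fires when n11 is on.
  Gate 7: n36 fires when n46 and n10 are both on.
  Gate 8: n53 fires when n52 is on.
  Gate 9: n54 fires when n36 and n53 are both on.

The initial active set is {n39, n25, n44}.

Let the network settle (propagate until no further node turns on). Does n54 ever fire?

Yes

Gate 3: n25 on → n10 on.
n10 is on, so n46 fires (Gate 4).
n46 and n10 are on, so n36 fires (Gate 7).
Gate 1: n25 and n36 on → n54 on.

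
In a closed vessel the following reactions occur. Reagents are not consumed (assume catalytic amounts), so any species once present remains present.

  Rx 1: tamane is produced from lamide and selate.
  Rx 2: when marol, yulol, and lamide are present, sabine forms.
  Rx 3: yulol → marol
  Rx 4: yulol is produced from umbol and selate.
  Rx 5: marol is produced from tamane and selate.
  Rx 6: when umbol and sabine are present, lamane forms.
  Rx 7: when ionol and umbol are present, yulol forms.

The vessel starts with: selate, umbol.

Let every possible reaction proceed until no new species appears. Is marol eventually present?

umbol and selate present → yulol forms (Rx 4).
yulol present → marol forms (Rx 3).

Yes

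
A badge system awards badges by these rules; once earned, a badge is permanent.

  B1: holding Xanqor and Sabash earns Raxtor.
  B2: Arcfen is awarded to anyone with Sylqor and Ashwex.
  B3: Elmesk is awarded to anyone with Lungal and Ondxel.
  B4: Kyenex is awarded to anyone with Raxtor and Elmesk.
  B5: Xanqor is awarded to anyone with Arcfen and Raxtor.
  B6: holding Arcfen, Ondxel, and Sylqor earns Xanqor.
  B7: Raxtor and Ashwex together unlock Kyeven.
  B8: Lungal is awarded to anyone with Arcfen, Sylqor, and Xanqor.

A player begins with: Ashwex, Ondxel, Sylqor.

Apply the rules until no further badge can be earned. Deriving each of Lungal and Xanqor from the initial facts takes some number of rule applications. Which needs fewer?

Xanqor

Xanqor: With Sylqor and Ashwex, Arcfen is earned (B2). With Arcfen, Ondxel, and Sylqor, Xanqor is earned (B6). [2 rule applications]
Lungal: With Sylqor and Ashwex, Arcfen is earned (B2). With Arcfen, Ondxel, and Sylqor, Xanqor is earned (B6). With Arcfen, Sylqor, and Xanqor, Lungal is earned (B8). [3 rule applications]
Xanqor needs fewer.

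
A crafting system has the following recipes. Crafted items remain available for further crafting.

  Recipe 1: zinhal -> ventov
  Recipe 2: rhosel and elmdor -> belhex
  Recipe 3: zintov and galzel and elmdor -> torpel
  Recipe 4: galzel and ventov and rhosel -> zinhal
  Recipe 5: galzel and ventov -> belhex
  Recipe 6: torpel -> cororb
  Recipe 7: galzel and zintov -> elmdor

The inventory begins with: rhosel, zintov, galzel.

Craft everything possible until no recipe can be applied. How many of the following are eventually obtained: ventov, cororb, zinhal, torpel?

galzel and zintov -> elmdor (Recipe 7).
Using Recipe 3, zintov, galzel, and elmdor make torpel.
torpel -> cororb (Recipe 6).
ventov would need zinhal (Recipe 1), but zinhal is never obtained.
cororb: reached.
zinhal would need galzel, ventov, and rhosel (Recipe 4), but ventov is never obtained.
torpel: reached.
Reached: cororb and torpel — 2 of the 4.

2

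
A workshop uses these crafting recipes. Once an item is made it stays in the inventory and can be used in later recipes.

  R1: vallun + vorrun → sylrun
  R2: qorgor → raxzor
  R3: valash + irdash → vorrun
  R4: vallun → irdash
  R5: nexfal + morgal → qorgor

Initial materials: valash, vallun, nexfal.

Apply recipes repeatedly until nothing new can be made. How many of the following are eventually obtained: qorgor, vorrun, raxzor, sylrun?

2

vallun → irdash (R4).
Using R3, valash and irdash make vorrun.
Using R1, vallun and vorrun make sylrun.
qorgor would need nexfal and morgal (R5), but morgal is never obtained.
vorrun: reached.
raxzor would need qorgor (R2), but qorgor is never obtained.
sylrun: reached.
Reached: vorrun and sylrun — 2 of the 4.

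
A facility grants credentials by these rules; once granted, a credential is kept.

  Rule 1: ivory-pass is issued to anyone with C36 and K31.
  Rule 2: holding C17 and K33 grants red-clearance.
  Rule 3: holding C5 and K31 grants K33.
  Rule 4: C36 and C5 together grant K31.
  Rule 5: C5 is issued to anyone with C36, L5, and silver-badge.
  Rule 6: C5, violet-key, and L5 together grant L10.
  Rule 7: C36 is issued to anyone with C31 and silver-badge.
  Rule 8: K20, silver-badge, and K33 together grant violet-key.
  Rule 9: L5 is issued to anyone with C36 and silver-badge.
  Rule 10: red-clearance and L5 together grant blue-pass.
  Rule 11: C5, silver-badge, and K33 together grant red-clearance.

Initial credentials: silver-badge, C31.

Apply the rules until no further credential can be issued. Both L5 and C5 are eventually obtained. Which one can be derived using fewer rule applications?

L5

L5: Holding C31 and silver-badge grants C36 (Rule 7). Holding C36 and silver-badge grants L5 (Rule 9). [2 rule applications]
C5: Holding C31 and silver-badge grants C36 (Rule 7). Holding C36 and silver-badge grants L5 (Rule 9). Holding C36, L5, and silver-badge grants C5 (Rule 5). [3 rule applications]
L5 needs fewer.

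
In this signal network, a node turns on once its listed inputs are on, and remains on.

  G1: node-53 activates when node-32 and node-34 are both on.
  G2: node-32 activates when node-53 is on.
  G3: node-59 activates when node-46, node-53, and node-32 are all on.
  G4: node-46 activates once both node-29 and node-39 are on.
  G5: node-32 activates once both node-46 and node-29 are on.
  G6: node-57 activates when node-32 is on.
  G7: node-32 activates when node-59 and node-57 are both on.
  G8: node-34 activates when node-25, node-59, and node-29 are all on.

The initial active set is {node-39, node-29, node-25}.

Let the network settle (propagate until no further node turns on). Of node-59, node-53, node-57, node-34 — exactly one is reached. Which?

node-57

G4: node-29 and node-39 on → node-46 on.
node-46 and node-29 are on, so node-32 activates (G5).
node-32 is on, so node-57 activates (G6).
node-34 would need node-25, node-59, and node-29 (G8), but node-59 never turns on. node-59 would need node-46, node-53, and node-32 (G3), but node-53 never turns on. node-53 would need node-32 and node-34 (G1), but node-34 never turns on.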